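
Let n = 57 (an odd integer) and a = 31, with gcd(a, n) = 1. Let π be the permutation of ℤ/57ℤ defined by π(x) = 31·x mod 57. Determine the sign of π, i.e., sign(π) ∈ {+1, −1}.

Start at x=7: 7 → 46 → 1 → 31 → 49 → 37 → 7 (one orbit).
Cycle type of π: 6×9 + 1×3; total 12 cycles.
With 12 cycles on 57 points, sign = (−1)^{57−12} = -1.
Zolotarev: (31|57) = -1, matching the cycle-count sign.

-1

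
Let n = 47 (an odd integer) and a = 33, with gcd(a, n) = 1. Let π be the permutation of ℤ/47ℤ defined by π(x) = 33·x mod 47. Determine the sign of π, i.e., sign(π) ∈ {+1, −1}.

-1

Start at x=38: 38 → 32 → 22 → 21 → 35 → 27 → 45 → … (one orbit).
π_33 has 2 disjoint cycles with lengths [46, 1] on {0,…,46}.
With 2 cycles on 47 points, sign = (−1)^{47−2} = -1.
The Jacobi symbol (33|47) = -1 (Zolotarev) agrees.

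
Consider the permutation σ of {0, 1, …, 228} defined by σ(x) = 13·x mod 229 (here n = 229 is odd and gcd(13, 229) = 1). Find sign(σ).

-1

Start at x=42: 42 → 88 → 228 → 216 → 60 → 93 → 64 → … (one orbit).
Cycle lengths of π_13 on ℤ/229ℤ: [76, 76, 76, 1]; 4 cycles in total.
n − c = 229 − 4 = 225; sign = (−1)^225 = -1.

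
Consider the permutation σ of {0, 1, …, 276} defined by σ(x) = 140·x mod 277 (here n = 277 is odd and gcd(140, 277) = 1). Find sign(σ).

-1

Orbit of 221 under x↦140x: [221, 193, 151, 88, 132, 198, 20]… (length divides ord_277(140)).
Cycle lengths of π_140 on ℤ/277ℤ: [276, 1]; 2 cycles in total.
2 cycles on 277: each ℓ→(−1)^(ℓ−1), product (−1)^275 = -1.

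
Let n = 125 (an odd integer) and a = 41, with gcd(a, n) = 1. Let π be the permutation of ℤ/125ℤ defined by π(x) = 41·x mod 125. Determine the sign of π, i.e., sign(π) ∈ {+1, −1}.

Trace 11: π^k(11) = [11, 76, 116, 6, 121, 86, 26] for k=0..6.
The orbit structure of x ↦ 41x mod 125: 13 orbits of sizes [25, 25, 25, 25, 5, 5, 5, 5, 1, 1, 1, 1, 1].
With 13 cycles on 125 points, sign = (−1)^{125−13} = +1.

+1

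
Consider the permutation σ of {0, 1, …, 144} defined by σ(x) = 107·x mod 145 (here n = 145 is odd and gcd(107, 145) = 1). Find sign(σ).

Orbit of 112 under x↦107x: [112, 94, 53, 16, 117, 49, 23]… (length divides ord_145(107)).
π_107 has 10 disjoint cycles with lengths [28, 28, 28, 28, 7, 7, 7, 7, 4, 1] on {0,…,144}.
With 10 cycles on 145 points, sign = (−1)^{145−10} = -1.
Via Zolotarev, sign(π_{107}) = (107|145) = -1.

-1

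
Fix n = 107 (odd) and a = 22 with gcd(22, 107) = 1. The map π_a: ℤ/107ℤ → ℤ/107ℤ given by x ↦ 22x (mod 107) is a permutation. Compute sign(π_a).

-1

Start at x=85: 85 → 51 → 52 → 74 → 23 → 78 → 4 → … (one orbit).
π_22 has 2 disjoint cycles with lengths [106, 1] on {0,…,106}.
n − c = 107 − 2 = 105; sign = (−1)^105 = -1.
(22|107)_J = -1 (Zolotarev's lemma cross-check).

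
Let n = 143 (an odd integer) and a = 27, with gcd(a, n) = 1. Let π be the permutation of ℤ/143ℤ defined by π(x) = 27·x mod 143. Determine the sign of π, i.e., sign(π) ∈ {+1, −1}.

Orbit of 92 under x↦27x: [92, 53, 1, 27, 14]… (length divides ord_143(27)).
Cycle type of π: 5×26 + 1×13; total 39 cycles.
39 cycles on 143: each ℓ→(−1)^(ℓ−1), product (−1)^104 = +1.
The Jacobi symbol (27|143) = +1 (Zolotarev) agrees.

+1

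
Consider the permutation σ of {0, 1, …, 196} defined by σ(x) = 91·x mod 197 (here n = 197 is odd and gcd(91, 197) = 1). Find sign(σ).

Start at x=58: 58 → 156 → 12 → 107 → 84 → 158 → 194 → … (one orbit).
2 cycles of lengths [196, 1].
197 − 2 = 195 transpositions; sign(π) = (−1)^195 = -1.

-1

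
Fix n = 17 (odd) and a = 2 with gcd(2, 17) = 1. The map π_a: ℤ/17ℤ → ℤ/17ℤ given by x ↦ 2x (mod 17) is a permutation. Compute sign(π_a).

+1

Start at x=16: 16 → 15 → 13 → 9 → 1 → 2 → 4 → … (one orbit).
3 cycles of lengths [8, 8, 1].
sign(π) = (−1)^{n − #cycles} = (−1)^{17−3} = (−1)^14 = +1.
Check: (2/17) = +1 by Zolotarev.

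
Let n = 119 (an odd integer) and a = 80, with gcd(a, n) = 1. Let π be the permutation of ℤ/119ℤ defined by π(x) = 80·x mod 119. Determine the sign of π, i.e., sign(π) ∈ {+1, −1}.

Trace 5: π^k(5) = [5, 43, 108, 72, 48, 32, 61] for k=0..6.
π_80 has 5 disjoint cycles with lengths [48, 48, 16, 6, 1] on {0,…,118}.
With 5 cycles on 119 points, sign = (−1)^{119−5} = +1.

+1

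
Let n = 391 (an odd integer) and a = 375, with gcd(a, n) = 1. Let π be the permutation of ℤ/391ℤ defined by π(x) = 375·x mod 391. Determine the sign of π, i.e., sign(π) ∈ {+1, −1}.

-1

Orbit of 103 under x↦375x: [103, 307, 171, 1, 375, 256, 205]… (length divides ord_391(375)).
Cycle lengths of π_375 on ℤ/391ℤ: [22, 22, 22, 22, 22, 22, 22, 22, 22, 22, 22, 22, 22, 22, 22, 22, 22, 1, 1, 1, 1, 1, 1, 1, 1, 1, 1, 1, 1, 1, 1, 1, 1, 1]; 34 cycles in total.
34 cycles on 391: each ℓ→(−1)^(ℓ−1), product (−1)^357 = -1.
Check: (375/391) = -1 by Zolotarev.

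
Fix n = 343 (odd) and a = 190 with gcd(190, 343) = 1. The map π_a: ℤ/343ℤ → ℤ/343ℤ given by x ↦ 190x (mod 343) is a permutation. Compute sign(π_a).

Orbit of 120 under x↦190x: [120, 162, 253, 50, 239, 134, 78]… (length divides ord_343(190)).
19 cycles of lengths [49, 49, 49, 49, 49, 49, 7, 7, 7, 7, 7, 7, 1, 1, 1, 1, 1, 1, 1].
With 19 cycles on 343 points, sign = (−1)^{343−19} = +1.
The Jacobi symbol (190|343) = +1 (Zolotarev) agrees.

+1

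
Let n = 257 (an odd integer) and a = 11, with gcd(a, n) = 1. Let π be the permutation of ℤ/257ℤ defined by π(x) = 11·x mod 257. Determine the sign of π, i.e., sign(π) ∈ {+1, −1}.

+1

Orbit of 67 under x↦11x: [67, 223, 140, 255, 235, 15, 165]… (length divides ord_257(11)).
Cycle lengths of π_11 on ℤ/257ℤ: [64, 64, 64, 64, 1]; 5 cycles in total.
Σ(ℓ_i−1) = 257−5 = 252; sign = (−1)^252 = +1.
Check: (11/257) = +1 by Zolotarev.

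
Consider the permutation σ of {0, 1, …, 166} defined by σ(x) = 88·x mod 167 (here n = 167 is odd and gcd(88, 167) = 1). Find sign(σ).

+1

Start at x=137: 137 → 32 → 144 → 147 → 77 → 96 → 98 → … (one orbit).
π_88 has 3 disjoint cycles with lengths [83, 83, 1] on {0,…,166}.
167 − 3 = 164 transpositions; sign(π) = (−1)^164 = +1.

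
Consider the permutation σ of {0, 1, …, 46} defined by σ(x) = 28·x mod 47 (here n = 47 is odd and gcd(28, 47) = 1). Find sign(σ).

+1

Start at x=1: 1 → 28 → 32 → 3 → 37 → 2 → 9 → … (one orbit).
3 cycles of lengths [23, 23, 1].
With 3 cycles on 47 points, sign = (−1)^{47−3} = +1.
Check: (28/47) = +1 by Zolotarev.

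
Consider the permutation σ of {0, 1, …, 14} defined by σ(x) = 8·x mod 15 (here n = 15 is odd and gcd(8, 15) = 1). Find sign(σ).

+1

Start at x=4: 4 → 2 → 1 → 8 → 4 (one orbit).
Decompose π into cycles: lengths [4, 4, 4, 2, 1] (5 cycles, including the fixed point 0).
n − c = 15 − 5 = 10; sign = (−1)^10 = +1.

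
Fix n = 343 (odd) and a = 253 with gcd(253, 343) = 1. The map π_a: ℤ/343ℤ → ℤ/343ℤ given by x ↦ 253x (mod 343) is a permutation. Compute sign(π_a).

Start at x=239: 239 → 99 → 8 → 309 → 316 → 29 → 134 → … (one orbit).
π_253 has 19 disjoint cycles with lengths [49, 49, 49, 49, 49, 49, 7, 7, 7, 7, 7, 7, 1, 1, 1, 1, 1, 1, 1] on {0,…,342}.
343 − 19 = 324 transpositions; sign(π) = (−1)^324 = +1.

+1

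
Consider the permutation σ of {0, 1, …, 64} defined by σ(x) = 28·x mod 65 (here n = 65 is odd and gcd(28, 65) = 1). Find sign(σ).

+1

Trace 4: π^k(4) = [4, 47, 16, 58, 64, 37, 61] for k=0..6.
The orbit structure of x ↦ 28x mod 65: 7 orbits of sizes [12, 12, 12, 12, 12, 4, 1].
Σ(ℓ_i−1) = 65−7 = 58; sign = (−1)^58 = +1.
Zolotarev: (28|65) = +1, matching the cycle-count sign.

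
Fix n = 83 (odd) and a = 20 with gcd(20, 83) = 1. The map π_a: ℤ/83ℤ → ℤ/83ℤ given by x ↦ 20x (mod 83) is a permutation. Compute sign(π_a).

Start at x=11: 11 → 54 → 1 → 20 → 68 → 32 → 59 → … (one orbit).
The orbit structure of x ↦ 20x mod 83: 2 orbits of sizes [82, 1].
sign(π) = (−1)^{n − #cycles} = (−1)^{83−2} = (−1)^81 = -1.
(20|83)_J = -1 (Zolotarev's lemma cross-check).

-1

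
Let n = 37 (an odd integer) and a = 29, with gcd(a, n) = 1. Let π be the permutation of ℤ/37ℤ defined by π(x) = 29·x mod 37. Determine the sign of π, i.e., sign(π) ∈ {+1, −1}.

-1

Start at x=14: 14 → 36 → 8 → 10 → 31 → 11 → 23 → … (one orbit).
The orbit structure of x ↦ 29x mod 37: 4 orbits of sizes [12, 12, 12, 1].
Σ(ℓ_i−1) = 37−4 = 33; sign = (−1)^33 = -1.
Via Zolotarev, sign(π_{29}) = (29|37) = -1.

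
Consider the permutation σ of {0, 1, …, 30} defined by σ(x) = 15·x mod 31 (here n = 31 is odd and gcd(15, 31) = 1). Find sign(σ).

Start at x=29: 29 → 1 → 15 → 8 → 27 → 2 → 30 → … (one orbit).
4 cycles of lengths [10, 10, 10, 1].
sign(π) = (−1)^{n − #cycles} = (−1)^{31−4} = (−1)^27 = -1.

-1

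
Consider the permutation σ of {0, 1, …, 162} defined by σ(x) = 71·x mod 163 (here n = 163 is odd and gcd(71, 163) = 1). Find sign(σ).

Orbit of 143 under x↦71x: [143, 47, 77, 88, 54, 85, 4]… (length divides ord_163(71)).
Cycle lengths of π_71 on ℤ/163ℤ: [81, 81, 1]; 3 cycles in total.
n − c = 163 − 3 = 160; sign = (−1)^160 = +1.
(71|163)_J = +1 (Zolotarev's lemma cross-check).

+1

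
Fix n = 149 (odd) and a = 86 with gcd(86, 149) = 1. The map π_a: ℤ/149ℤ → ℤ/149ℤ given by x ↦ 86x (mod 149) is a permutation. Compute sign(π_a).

+1

Trace 9: π^k(9) = [9, 29, 110, 73, 20, 81, 112] for k=0..6.
Cycle lengths of π_86 on ℤ/149ℤ: [74, 74, 1]; 3 cycles in total.
sign(π) = (−1)^{n − #cycles} = (−1)^{149−3} = (−1)^146 = +1.
The Jacobi symbol (86|149) = +1 (Zolotarev) agrees.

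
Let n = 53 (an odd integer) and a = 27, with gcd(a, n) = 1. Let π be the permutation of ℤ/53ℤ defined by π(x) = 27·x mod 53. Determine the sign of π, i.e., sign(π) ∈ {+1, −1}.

-1

Start at x=41: 41 → 47 → 50 → 25 → 39 → 46 → 23 → … (one orbit).
π_27 has 2 disjoint cycles with lengths [52, 1] on {0,…,52}.
Σ(ℓ_i−1) = 53−2 = 51; sign = (−1)^51 = -1.
Via Zolotarev, sign(π_{27}) = (27|53) = -1.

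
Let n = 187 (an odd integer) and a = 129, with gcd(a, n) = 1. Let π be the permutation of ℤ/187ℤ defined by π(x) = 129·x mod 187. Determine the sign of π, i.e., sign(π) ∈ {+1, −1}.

Start at x=105: 105 → 81 → 164 → 25 → 46 → 137 → 95 → … (one orbit).
Cycle lengths of π_129 on ℤ/187ℤ: [80, 80, 16, 10, 1]; 5 cycles in total.
sign(π) = (−1)^{n − #cycles} = (−1)^{187−5} = (−1)^182 = +1.
(129|187)_J = +1 (Zolotarev's lemma cross-check).

+1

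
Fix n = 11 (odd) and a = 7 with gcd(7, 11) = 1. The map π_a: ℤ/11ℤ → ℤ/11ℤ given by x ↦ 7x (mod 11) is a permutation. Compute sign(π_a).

Trace 7: π^k(7) = [7, 5, 2, 3, 10, 4, 6] for k=0..6.
π_7 has 2 disjoint cycles with lengths [10, 1] on {0,…,10}.
11 − 2 = 9 transpositions; sign(π) = (−1)^9 = -1.
The Jacobi symbol (7|11) = -1 (Zolotarev) agrees.

-1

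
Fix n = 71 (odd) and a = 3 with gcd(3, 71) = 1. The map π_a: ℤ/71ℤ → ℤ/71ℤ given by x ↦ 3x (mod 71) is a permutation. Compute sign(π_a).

Start at x=18: 18 → 54 → 20 → 60 → 38 → 43 → 58 → … (one orbit).
Decompose π into cycles: lengths [35, 35, 1] (3 cycles, including the fixed point 0).
With 3 cycles on 71 points, sign = (−1)^{71−3} = +1.
(3|71)_J = +1 (Zolotarev's lemma cross-check).

+1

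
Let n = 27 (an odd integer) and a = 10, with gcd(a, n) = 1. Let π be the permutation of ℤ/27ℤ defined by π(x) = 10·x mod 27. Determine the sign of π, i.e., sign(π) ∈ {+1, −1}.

Trace 19: π^k(19) = [19, 1, 10] for k=0..2.
π_10 has 15 disjoint cycles with lengths [3, 3, 3, 3, 3, 3, 1, 1, 1, 1, 1, 1, 1, 1, 1] on {0,…,26}.
Σ(ℓ_i−1) = 27−15 = 12; sign = (−1)^12 = +1.
(10|27)_J = +1 (Zolotarev's lemma cross-check).

+1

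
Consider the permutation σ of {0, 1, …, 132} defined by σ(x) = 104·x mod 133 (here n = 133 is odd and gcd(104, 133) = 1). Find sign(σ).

Trace 106: π^k(106) = [106, 118, 36, 20, 85, 62, 64] for k=0..6.
12 cycles of lengths [18, 18, 18, 18, 18, 18, 9, 9, 2, 2, 2, 1].
Σ(ℓ_i−1) = 133−12 = 121; sign = (−1)^121 = -1.
Zolotarev: (104|133) = -1, matching the cycle-count sign.

-1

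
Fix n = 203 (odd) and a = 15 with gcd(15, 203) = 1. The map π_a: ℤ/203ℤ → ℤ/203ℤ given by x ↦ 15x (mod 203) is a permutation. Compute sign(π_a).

Trace 99: π^k(99) = [99, 64, 148, 190, 8, 120, 176] for k=0..6.
π_15 has 14 disjoint cycles with lengths [28, 28, 28, 28, 28, 28, 28, 1, 1, 1, 1, 1, 1, 1] on {0,…,202}.
With 14 cycles on 203 points, sign = (−1)^{203−14} = -1.

-1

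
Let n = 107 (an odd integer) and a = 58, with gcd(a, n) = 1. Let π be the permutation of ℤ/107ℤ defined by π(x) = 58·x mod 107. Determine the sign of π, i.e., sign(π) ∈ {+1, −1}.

Orbit of 3 under x↦58x: [3, 67, 34, 46, 100, 22, 99]… (length divides ord_107(58)).
The orbit structure of x ↦ 58x mod 107: 2 orbits of sizes [106, 1].
2 cycles on 107: each ℓ→(−1)^(ℓ−1), product (−1)^105 = -1.
Check: (58/107) = -1 by Zolotarev.

-1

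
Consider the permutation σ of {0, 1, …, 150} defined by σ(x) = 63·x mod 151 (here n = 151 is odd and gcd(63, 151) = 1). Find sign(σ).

Orbit of 58 under x↦63x: [58, 30, 78, 82, 32, 53, 17]… (length divides ord_151(63)).
The orbit structure of x ↦ 63x mod 151: 2 orbits of sizes [150, 1].
151 − 2 = 149 transpositions; sign(π) = (−1)^149 = -1.
Check: (63/151) = -1 by Zolotarev.

-1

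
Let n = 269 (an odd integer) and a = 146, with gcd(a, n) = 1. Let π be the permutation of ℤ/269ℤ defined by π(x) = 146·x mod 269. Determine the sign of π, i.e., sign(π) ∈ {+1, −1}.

Orbit of 48 under x↦146x: [48, 14, 161, 103, 243, 239, 193]… (length divides ord_269(146)).
2 cycles of lengths [268, 1].
n − c = 269 − 2 = 267; sign = (−1)^267 = -1.
Check: (146/269) = -1 by Zolotarev.

-1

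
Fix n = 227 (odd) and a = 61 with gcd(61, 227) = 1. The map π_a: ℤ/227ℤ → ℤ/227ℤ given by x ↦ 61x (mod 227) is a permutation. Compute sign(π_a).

-1

Trace 117: π^k(117) = [117, 100, 198, 47, 143, 97, 15] for k=0..6.
2 cycles of lengths [226, 1].
227 − 2 = 225 transpositions; sign(π) = (−1)^225 = -1.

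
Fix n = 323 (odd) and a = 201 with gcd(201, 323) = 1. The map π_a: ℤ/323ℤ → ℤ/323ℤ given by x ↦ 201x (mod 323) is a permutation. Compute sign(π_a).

Start at x=64: 64 → 267 → 49 → 159 → 305 → 258 → 178 → … (one orbit).
The orbit structure of x ↦ 201x mod 323: 14 orbits of sizes [48, 48, 48, 48, 48, 48, 16, 3, 3, 3, 3, 3, 3, 1].
323 − 14 = 309 transpositions; sign(π) = (−1)^309 = -1.
Via Zolotarev, sign(π_{201}) = (201|323) = -1.

-1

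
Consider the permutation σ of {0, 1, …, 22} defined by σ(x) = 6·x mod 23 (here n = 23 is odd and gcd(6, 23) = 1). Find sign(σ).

+1

Trace 4: π^k(4) = [4, 1, 6, 13, 9, 8, 2] for k=0..6.
π_6 has 3 disjoint cycles with lengths [11, 11, 1] on {0,…,22}.
n − c = 23 − 3 = 20; sign = (−1)^20 = +1.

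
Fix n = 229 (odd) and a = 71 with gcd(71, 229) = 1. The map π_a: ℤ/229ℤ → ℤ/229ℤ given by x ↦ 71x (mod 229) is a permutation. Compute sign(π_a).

+1

Start at x=147: 147 → 132 → 212 → 167 → 178 → 43 → 76 → … (one orbit).
3 cycles of lengths [114, 114, 1].
n − c = 229 − 3 = 226; sign = (−1)^226 = +1.
The Jacobi symbol (71|229) = +1 (Zolotarev) agrees.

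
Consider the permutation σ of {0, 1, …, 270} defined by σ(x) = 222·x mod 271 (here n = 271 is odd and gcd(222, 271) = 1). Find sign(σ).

Trace 116: π^k(116) = [116, 7, 199, 5, 26, 81, 96] for k=0..6.
2 cycles of lengths [270, 1].
271 − 2 = 269 transpositions; sign(π) = (−1)^269 = -1.
The Jacobi symbol (222|271) = -1 (Zolotarev) agrees.

-1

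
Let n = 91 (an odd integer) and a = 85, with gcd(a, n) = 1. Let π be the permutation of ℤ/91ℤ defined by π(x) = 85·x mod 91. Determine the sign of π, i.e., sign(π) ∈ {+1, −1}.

Orbit of 64 under x↦85x: [64, 71, 29, 8, 43, 15, 1]… (length divides ord_91(85)).
The orbit structure of x ↦ 85x mod 91: 14 orbits of sizes [12, 12, 12, 12, 12, 12, 12, 1, 1, 1, 1, 1, 1, 1].
91 − 14 = 77 transpositions; sign(π) = (−1)^77 = -1.

-1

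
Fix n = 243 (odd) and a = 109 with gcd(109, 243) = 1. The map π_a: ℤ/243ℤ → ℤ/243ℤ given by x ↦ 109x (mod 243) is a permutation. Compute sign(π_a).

Trace 109: π^k(109) = [109, 217, 82, 190, 55, 163, 28] for k=0..6.
π_109 has 63 disjoint cycles with lengths [9, 9, 9, 9, 9, 9, 9, 9, 9, 9, 9, 9, 9, 9, 9, 9, 9, 9, 3, 3, 3, 3, 3, 3, 3, 3, 3, 3, 3, 3, 3, 3, 3, 3, 3, 3, 1, 1, 1, 1, 1, 1, 1, 1, 1, 1, 1, 1, 1, 1, 1, 1, 1, 1, 1, 1, 1, 1, 1, 1, 1, 1, 1] on {0,…,242}.
Σ(ℓ_i−1) = 243−63 = 180; sign = (−1)^180 = +1.

+1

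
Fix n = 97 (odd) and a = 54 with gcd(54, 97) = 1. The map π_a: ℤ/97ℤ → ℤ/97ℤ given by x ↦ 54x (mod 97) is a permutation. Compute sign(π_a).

Orbit of 50 under x↦54x: [50, 81, 9, 1, 54, 6, 33]… (length divides ord_97(54)).
Decompose π into cycles: lengths [24, 24, 24, 24, 1] (5 cycles, including the fixed point 0).
97 − 5 = 92 transpositions; sign(π) = (−1)^92 = +1.
Check: (54/97) = +1 by Zolotarev.

+1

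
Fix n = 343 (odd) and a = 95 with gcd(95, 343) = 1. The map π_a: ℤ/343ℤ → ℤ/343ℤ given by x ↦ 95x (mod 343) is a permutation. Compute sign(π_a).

Trace 99: π^k(99) = [99, 144, 303, 316, 179, 198, 288] for k=0..6.
7 cycles of lengths [147, 147, 21, 21, 3, 3, 1].
n − c = 343 − 7 = 336; sign = (−1)^336 = +1.

+1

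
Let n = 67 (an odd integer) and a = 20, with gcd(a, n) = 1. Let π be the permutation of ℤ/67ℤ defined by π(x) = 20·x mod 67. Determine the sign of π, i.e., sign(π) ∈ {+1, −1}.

-1

Orbit of 46 under x↦20x: [46, 49, 42, 36, 50, 62, 34]… (length divides ord_67(20)).
2 cycles of lengths [66, 1].
sign(π) = (−1)^{n − #cycles} = (−1)^{67−2} = (−1)^65 = -1.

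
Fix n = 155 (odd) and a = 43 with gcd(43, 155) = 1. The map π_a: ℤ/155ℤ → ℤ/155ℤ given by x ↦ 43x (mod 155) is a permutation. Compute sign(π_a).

Trace 4: π^k(4) = [4, 17, 111, 123, 19, 42, 101] for k=0..6.
Cycle lengths of π_43 on ℤ/155ℤ: [60, 60, 30, 4, 1]; 5 cycles in total.
155 − 5 = 150 transpositions; sign(π) = (−1)^150 = +1.
Check: (43/155) = +1 by Zolotarev.

+1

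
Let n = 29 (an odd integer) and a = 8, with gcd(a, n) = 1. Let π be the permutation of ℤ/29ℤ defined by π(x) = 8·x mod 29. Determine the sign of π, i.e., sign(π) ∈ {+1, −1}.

-1

Orbit of 28 under x↦8x: [28, 21, 23, 10, 22, 2, 16]… (length divides ord_29(8)).
Cycle type of π: 28 + 1; total 2 cycles.
n − c = 29 − 2 = 27; sign = (−1)^27 = -1.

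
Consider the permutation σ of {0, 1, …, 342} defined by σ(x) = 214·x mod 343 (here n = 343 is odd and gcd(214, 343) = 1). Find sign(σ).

Orbit of 312 under x↦214x: [312, 226, 1, 214, 177, 148, 116]… (length divides ord_343(214)).
π_214 has 31 disjoint cycles with lengths [21, 21, 21, 21, 21, 21, 21, 21, 21, 21, 21, 21, 21, 21, 3, 3, 3, 3, 3, 3, 3, 3, 3, 3, 3, 3, 3, 3, 3, 3, 1] on {0,…,342}.
343 − 31 = 312 transpositions; sign(π) = (−1)^312 = +1.
The Jacobi symbol (214|343) = +1 (Zolotarev) agrees.

+1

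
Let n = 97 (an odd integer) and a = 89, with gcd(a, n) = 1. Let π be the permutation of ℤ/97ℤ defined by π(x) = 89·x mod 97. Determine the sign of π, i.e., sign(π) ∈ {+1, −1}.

+1

Trace 47: π^k(47) = [47, 12, 1, 89, 64, 70, 22] for k=0..6.
7 cycles of lengths [16, 16, 16, 16, 16, 16, 1].
sign(π) = (−1)^{n − #cycles} = (−1)^{97−7} = (−1)^90 = +1.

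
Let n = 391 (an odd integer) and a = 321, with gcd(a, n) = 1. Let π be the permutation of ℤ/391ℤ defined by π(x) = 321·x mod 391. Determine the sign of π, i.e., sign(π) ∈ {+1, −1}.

Orbit of 206 under x↦321x: [206, 47, 229, 1, 321, 208, 298]… (length divides ord_391(321)).
Cycle lengths of π_321 on ℤ/391ℤ: [8, 8, 8, 8, 8, 8, 8, 8, 8, 8, 8, 8, 8, 8, 8, 8, 8, 8, 8, 8, 8, 8, 8, 8, 8, 8, 8, 8, 8, 8, 8, 8, 8, 8, 8, 8, 8, 8, 8, 8, 8, 8, 8, 8, 8, 8, 2, 2, 2, 2, 2, 2, 2, 2, 2, 2, 2, 1]; 58 cycles in total.
With 58 cycles on 391 points, sign = (−1)^{391−58} = -1.

-1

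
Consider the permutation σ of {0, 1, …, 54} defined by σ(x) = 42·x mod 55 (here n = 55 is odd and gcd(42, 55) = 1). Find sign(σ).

-1

Trace 53: π^k(53) = [53, 26, 47, 49, 23, 31, 37] for k=0..6.
6 cycles of lengths [20, 20, 5, 5, 4, 1].
n − c = 55 − 6 = 49; sign = (−1)^49 = -1.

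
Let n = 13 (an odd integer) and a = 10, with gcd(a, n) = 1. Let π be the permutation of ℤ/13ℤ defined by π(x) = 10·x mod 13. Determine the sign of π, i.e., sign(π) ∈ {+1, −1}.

+1

Trace 10: π^k(10) = [10, 9, 12, 3, 4, 1] for k=0..5.
Cycle type of π: 6×2 + 1; total 3 cycles.
3 cycles on 13: each ℓ→(−1)^(ℓ−1), product (−1)^10 = +1.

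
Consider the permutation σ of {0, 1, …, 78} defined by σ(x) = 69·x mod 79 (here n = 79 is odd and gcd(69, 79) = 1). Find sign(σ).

Orbit of 61 under x↦69x: [61, 22, 17, 67, 41, 64, 71]… (length divides ord_79(69)).
4 cycles of lengths [26, 26, 26, 1].
Σ(ℓ_i−1) = 79−4 = 75; sign = (−1)^75 = -1.
Check: (69/79) = -1 by Zolotarev.

-1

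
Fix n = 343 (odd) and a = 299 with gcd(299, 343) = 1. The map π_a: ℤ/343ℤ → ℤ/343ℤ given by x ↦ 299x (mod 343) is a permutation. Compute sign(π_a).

-1

Start at x=36: 36 → 131 → 67 → 139 → 58 → 192 → 127 → … (one orbit).
The orbit structure of x ↦ 299x mod 343: 4 orbits of sizes [294, 42, 6, 1].
sign(π) = (−1)^{n − #cycles} = (−1)^{343−4} = (−1)^339 = -1.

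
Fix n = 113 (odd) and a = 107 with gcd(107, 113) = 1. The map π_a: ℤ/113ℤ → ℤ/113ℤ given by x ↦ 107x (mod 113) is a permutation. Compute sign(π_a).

-1

Orbit of 69 under x↦107x: [69, 38, 111, 12, 41, 93, 7]… (length divides ord_113(107)).
Cycle type of π: 112 + 1; total 2 cycles.
n − c = 113 − 2 = 111; sign = (−1)^111 = -1.
Check: (107/113) = -1 by Zolotarev.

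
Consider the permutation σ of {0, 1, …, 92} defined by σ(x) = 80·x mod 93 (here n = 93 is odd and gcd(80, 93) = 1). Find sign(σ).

-1

Trace 49: π^k(49) = [49, 14, 4, 41, 25, 47, 40] for k=0..6.
6 cycles of lengths [30, 30, 15, 15, 2, 1].
With 6 cycles on 93 points, sign = (−1)^{93−6} = -1.
(80|93)_J = -1 (Zolotarev's lemma cross-check).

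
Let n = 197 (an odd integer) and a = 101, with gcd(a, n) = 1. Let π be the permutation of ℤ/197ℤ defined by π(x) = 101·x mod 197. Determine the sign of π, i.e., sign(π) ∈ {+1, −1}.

+1

Start at x=142: 142 → 158 → 1 → 101 → 154 → 188 → 76 → … (one orbit).
5 cycles of lengths [49, 49, 49, 49, 1].
5 cycles on 197: each ℓ→(−1)^(ℓ−1), product (−1)^192 = +1.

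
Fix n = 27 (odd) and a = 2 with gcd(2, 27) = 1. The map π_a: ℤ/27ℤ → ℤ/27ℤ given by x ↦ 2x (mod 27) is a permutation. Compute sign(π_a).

-1

Start at x=2: 2 → 4 → 8 → 16 → 5 → 10 → 20 → … (one orbit).
π_2 has 4 disjoint cycles with lengths [18, 6, 2, 1] on {0,…,26}.
Σ(ℓ_i−1) = 27−4 = 23; sign = (−1)^23 = -1.
The Jacobi symbol (2|27) = -1 (Zolotarev) agrees.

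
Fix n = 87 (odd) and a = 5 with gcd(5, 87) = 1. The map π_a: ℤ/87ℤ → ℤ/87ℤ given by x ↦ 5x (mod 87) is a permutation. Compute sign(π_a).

Orbit of 80 under x↦5x: [80, 52, 86, 82, 62, 49, 71]… (length divides ord_87(5)).
8 cycles of lengths [14, 14, 14, 14, 14, 14, 2, 1].
n − c = 87 − 8 = 79; sign = (−1)^79 = -1.

-1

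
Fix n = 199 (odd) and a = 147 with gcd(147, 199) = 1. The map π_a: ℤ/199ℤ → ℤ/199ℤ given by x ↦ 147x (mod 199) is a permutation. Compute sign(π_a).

-1

Trace 42: π^k(42) = [42, 5, 138, 187, 27, 188, 174] for k=0..6.
4 cycles of lengths [66, 66, 66, 1].
sign(π) = (−1)^{n − #cycles} = (−1)^{199−4} = (−1)^195 = -1.
The Jacobi symbol (147|199) = -1 (Zolotarev) agrees.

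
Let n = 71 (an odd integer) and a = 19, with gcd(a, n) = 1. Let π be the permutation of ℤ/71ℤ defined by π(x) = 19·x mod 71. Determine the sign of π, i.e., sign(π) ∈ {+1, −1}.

+1

Start at x=12: 12 → 15 → 1 → 19 → 6 → 43 → 36 → … (one orbit).
Decompose π into cycles: lengths [35, 35, 1] (3 cycles, including the fixed point 0).
sign(π) = (−1)^{n − #cycles} = (−1)^{71−3} = (−1)^68 = +1.
Zolotarev: (19|71) = +1, matching the cycle-count sign.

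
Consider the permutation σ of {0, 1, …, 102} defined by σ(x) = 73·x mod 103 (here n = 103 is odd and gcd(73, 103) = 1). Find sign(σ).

Orbit of 76 under x↦73x: [76, 89, 8, 69, 93, 94, 64]… (length divides ord_103(73)).
Decompose π into cycles: lengths [34, 34, 34, 1] (4 cycles, including the fixed point 0).
sign(π) = (−1)^{n − #cycles} = (−1)^{103−4} = (−1)^99 = -1.
Zolotarev: (73|103) = -1, matching the cycle-count sign.

-1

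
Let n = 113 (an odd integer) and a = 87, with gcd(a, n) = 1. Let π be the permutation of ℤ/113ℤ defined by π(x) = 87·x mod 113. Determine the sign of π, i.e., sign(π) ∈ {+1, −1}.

Orbit of 99 under x↦87x: [99, 25, 28, 63, 57, 100, 112]… (length divides ord_113(87)).
The orbit structure of x ↦ 87x mod 113: 3 orbits of sizes [56, 56, 1].
sign(π) = (−1)^{n − #cycles} = (−1)^{113−3} = (−1)^110 = +1.

+1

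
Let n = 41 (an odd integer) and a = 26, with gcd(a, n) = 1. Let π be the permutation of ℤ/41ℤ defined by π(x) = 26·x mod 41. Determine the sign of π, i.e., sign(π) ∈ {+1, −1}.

-1

Trace 1: π^k(1) = [1, 26, 20, 28, 31, 27, 5] for k=0..6.
π_26 has 2 disjoint cycles with lengths [40, 1] on {0,…,40}.
n − c = 41 − 2 = 39; sign = (−1)^39 = -1.
Zolotarev: (26|41) = -1, matching the cycle-count sign.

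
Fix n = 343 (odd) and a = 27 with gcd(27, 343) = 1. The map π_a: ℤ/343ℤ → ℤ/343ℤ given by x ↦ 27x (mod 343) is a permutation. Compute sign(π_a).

Trace 90: π^k(90) = [90, 29, 97, 218, 55, 113, 307] for k=0..6.
π_27 has 10 disjoint cycles with lengths [98, 98, 98, 14, 14, 14, 2, 2, 2, 1] on {0,…,342}.
n − c = 343 − 10 = 333; sign = (−1)^333 = -1.

-1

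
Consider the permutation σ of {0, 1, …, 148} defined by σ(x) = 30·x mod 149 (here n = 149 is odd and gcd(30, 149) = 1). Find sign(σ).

Orbit of 5 under x↦30x: [5, 1, 30, 6, 31, 36, 37]… (length divides ord_149(30)).
Cycle lengths of π_30 on ℤ/149ℤ: [37, 37, 37, 37, 1]; 5 cycles in total.
With 5 cycles on 149 points, sign = (−1)^{149−5} = +1.
(30|149)_J = +1 (Zolotarev's lemma cross-check).

+1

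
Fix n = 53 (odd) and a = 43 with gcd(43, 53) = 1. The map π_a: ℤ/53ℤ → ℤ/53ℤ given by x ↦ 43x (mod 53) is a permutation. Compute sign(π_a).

+1

Trace 28: π^k(28) = [28, 38, 44, 37, 1, 43, 47] for k=0..6.
3 cycles of lengths [26, 26, 1].
53 − 3 = 50 transpositions; sign(π) = (−1)^50 = +1.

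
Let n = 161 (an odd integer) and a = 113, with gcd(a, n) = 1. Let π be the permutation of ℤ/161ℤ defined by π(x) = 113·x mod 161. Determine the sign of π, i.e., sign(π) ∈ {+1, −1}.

-1

Orbit of 148 under x↦113x: [148, 141, 155, 127, 22, 71, 134]… (length divides ord_161(113)).
14 cycles of lengths [22, 22, 22, 22, 22, 22, 22, 1, 1, 1, 1, 1, 1, 1].
14 cycles on 161: each ℓ→(−1)^(ℓ−1), product (−1)^147 = -1.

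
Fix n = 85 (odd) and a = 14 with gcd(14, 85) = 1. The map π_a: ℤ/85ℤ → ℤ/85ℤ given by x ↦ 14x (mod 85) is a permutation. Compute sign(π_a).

-1

Trace 44: π^k(44) = [44, 21, 39, 36, 79, 1, 14] for k=0..6.
Decompose π into cycles: lengths [16, 16, 16, 16, 16, 2, 2, 1] (8 cycles, including the fixed point 0).
Σ(ℓ_i−1) = 85−8 = 77; sign = (−1)^77 = -1.
The Jacobi symbol (14|85) = -1 (Zolotarev) agrees.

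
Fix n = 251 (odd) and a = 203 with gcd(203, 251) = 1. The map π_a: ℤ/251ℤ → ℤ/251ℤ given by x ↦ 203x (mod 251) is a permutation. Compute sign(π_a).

-1

Trace 95: π^k(95) = [95, 209, 8, 118, 109, 39, 136] for k=0..6.
2 cycles of lengths [250, 1].
2 cycles on 251: each ℓ→(−1)^(ℓ−1), product (−1)^249 = -1.
Via Zolotarev, sign(π_{203}) = (203|251) = -1.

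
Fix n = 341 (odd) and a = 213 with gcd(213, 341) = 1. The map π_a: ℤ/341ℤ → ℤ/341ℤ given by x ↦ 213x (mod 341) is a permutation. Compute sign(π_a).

-1

Start at x=309: 309 → 4 → 170 → 64 → 333 → 1 → 213 → … (one orbit).
36 cycles of lengths [10, 10, 10, 10, 10, 10, 10, 10, 10, 10, 10, 10, 10, 10, 10, 10, 10, 10, 10, 10, 10, 10, 10, 10, 10, 10, 10, 10, 10, 10, 10, 10, 10, 5, 5, 1].
sign(π) = (−1)^{n − #cycles} = (−1)^{341−36} = (−1)^305 = -1.
Zolotarev: (213|341) = -1, matching the cycle-count sign.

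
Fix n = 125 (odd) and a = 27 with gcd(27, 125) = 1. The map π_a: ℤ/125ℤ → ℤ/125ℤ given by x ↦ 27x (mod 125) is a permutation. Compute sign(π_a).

Orbit of 42 under x↦27x: [42, 9, 118, 61, 22, 94, 38]… (length divides ord_125(27)).
π_27 has 4 disjoint cycles with lengths [100, 20, 4, 1] on {0,…,124}.
Σ(ℓ_i−1) = 125−4 = 121; sign = (−1)^121 = -1.

-1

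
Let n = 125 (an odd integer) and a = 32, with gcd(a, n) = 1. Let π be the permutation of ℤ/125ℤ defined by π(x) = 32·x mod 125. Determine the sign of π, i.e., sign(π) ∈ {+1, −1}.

-1

Start at x=32: 32 → 24 → 18 → 76 → 57 → 74 → 118 → … (one orbit).
Decompose π into cycles: lengths [20, 20, 20, 20, 20, 4, 4, 4, 4, 4, 4, 1] (12 cycles, including the fixed point 0).
sign(π) = (−1)^{n − #cycles} = (−1)^{125−12} = (−1)^113 = -1.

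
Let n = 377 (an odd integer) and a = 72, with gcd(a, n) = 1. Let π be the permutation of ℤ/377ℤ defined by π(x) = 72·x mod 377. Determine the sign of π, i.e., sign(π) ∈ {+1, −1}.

+1

Orbit of 60 under x↦72x: [60, 173, 15, 326, 98, 270, 213]… (length divides ord_377(72)).
Cycle lengths of π_72 on ℤ/377ℤ: [84, 84, 84, 84, 28, 12, 1]; 7 cycles in total.
n − c = 377 − 7 = 370; sign = (−1)^370 = +1.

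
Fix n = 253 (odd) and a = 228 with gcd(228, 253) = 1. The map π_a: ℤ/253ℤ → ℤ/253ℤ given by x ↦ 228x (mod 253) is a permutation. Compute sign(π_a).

Trace 43: π^k(43) = [43, 190, 57, 93, 205, 188, 107] for k=0..6.
Cycle lengths of π_228 on ℤ/253ℤ: [110, 110, 22, 10, 1]; 5 cycles in total.
n − c = 253 − 5 = 248; sign = (−1)^248 = +1.

+1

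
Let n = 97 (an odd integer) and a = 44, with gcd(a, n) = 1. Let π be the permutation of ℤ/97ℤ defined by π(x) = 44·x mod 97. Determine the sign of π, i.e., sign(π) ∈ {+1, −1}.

+1

Orbit of 8 under x↦44x: [8, 61, 65, 47, 31, 6, 70]… (length divides ord_97(44)).
Cycle type of π: 48×2 + 1; total 3 cycles.
3 cycles on 97: each ℓ→(−1)^(ℓ−1), product (−1)^94 = +1.
(44|97)_J = +1 (Zolotarev's lemma cross-check).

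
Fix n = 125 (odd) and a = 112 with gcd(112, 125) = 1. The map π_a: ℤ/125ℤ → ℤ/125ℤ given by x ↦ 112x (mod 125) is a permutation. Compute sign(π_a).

-1

Orbit of 98 under x↦112x: [98, 101, 62, 69, 103, 36, 32]… (length divides ord_125(112)).
Cycle type of π: 100 + 20 + 4 + 1; total 4 cycles.
n − c = 125 − 4 = 121; sign = (−1)^121 = -1.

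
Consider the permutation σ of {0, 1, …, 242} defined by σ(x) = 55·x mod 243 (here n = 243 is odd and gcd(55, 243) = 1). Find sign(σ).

Orbit of 28 under x↦55x: [28, 82, 136, 190, 1, 55, 109]… (length divides ord_243(55)).
π_55 has 63 disjoint cycles with lengths [9, 9, 9, 9, 9, 9, 9, 9, 9, 9, 9, 9, 9, 9, 9, 9, 9, 9, 3, 3, 3, 3, 3, 3, 3, 3, 3, 3, 3, 3, 3, 3, 3, 3, 3, 3, 1, 1, 1, 1, 1, 1, 1, 1, 1, 1, 1, 1, 1, 1, 1, 1, 1, 1, 1, 1, 1, 1, 1, 1, 1, 1, 1] on {0,…,242}.
Σ(ℓ_i−1) = 243−63 = 180; sign = (−1)^180 = +1.

+1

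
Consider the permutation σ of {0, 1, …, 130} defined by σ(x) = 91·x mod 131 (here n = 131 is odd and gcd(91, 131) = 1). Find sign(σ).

Trace 39: π^k(39) = [39, 12, 44, 74, 53, 107, 43] for k=0..6.
The orbit structure of x ↦ 91x mod 131: 3 orbits of sizes [65, 65, 1].
Σ(ℓ_i−1) = 131−3 = 128; sign = (−1)^128 = +1.

+1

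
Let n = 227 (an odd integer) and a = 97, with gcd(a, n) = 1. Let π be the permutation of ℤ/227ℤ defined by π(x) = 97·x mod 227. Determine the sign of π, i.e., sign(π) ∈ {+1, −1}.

+1

Trace 110: π^k(110) = [110, 1, 97, 102, 133, 189, 173] for k=0..6.
The orbit structure of x ↦ 97x mod 227: 3 orbits of sizes [113, 113, 1].
227 − 3 = 224 transpositions; sign(π) = (−1)^224 = +1.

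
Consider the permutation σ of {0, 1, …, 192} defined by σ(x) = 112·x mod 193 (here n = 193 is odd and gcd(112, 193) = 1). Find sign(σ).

+1

Trace 192: π^k(192) = [192, 81, 1, 112] for k=0..3.
Cycle lengths of π_112 on ℤ/193ℤ: [4, 4, 4, 4, 4, 4, 4, 4, 4, 4, 4, 4, 4, 4, 4, 4, 4, 4, 4, 4, 4, 4, 4, 4, 4, 4, 4, 4, 4, 4, 4, 4, 4, 4, 4, 4, 4, 4, 4, 4, 4, 4, 4, 4, 4, 4, 4, 4, 1]; 49 cycles in total.
49 cycles on 193: each ℓ→(−1)^(ℓ−1), product (−1)^144 = +1.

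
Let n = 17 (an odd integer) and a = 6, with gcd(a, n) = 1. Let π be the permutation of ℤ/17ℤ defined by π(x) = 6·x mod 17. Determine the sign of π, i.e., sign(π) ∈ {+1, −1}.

Orbit of 5 under x↦6x: [5, 13, 10, 9, 3, 1, 6]… (length divides ord_17(6)).
The orbit structure of x ↦ 6x mod 17: 2 orbits of sizes [16, 1].
Σ(ℓ_i−1) = 17−2 = 15; sign = (−1)^15 = -1.

-1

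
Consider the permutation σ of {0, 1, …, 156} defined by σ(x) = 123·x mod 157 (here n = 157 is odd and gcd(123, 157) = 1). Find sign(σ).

-1

Start at x=118: 118 → 70 → 132 → 65 → 145 → 94 → 101 → … (one orbit).
Cycle lengths of π_123 on ℤ/157ℤ: [156, 1]; 2 cycles in total.
2 cycles on 157: each ℓ→(−1)^(ℓ−1), product (−1)^155 = -1.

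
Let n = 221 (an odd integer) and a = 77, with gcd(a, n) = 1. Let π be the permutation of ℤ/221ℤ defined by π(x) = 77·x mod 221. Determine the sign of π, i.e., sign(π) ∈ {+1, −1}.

+1

Start at x=77: 77 → 183 → 168 → 118 → 25 → 157 → 155 → … (one orbit).
π_77 has 33 disjoint cycles with lengths [8, 8, 8, 8, 8, 8, 8, 8, 8, 8, 8, 8, 8, 8, 8, 8, 8, 8, 8, 8, 8, 8, 8, 8, 8, 8, 2, 2, 2, 2, 2, 2, 1] on {0,…,220}.
With 33 cycles on 221 points, sign = (−1)^{221−33} = +1.
Zolotarev: (77|221) = +1, matching the cycle-count sign.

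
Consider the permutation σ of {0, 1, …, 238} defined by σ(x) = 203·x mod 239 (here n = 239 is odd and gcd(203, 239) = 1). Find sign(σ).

Orbit of 101 under x↦203x: [101, 188, 163, 107, 211, 52, 40]… (length divides ord_239(203)).
π_203 has 8 disjoint cycles with lengths [34, 34, 34, 34, 34, 34, 34, 1] on {0,…,238}.
8 cycles on 239: each ℓ→(−1)^(ℓ−1), product (−1)^231 = -1.
(203|239)_J = -1 (Zolotarev's lemma cross-check).

-1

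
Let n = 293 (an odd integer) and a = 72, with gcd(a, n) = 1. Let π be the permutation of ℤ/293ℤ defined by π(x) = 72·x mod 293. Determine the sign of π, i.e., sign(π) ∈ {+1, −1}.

-1

Trace 207: π^k(207) = [207, 254, 122, 287, 154, 247, 204] for k=0..6.
2 cycles of lengths [292, 1].
293 − 2 = 291 transpositions; sign(π) = (−1)^291 = -1.
Via Zolotarev, sign(π_{72}) = (72|293) = -1.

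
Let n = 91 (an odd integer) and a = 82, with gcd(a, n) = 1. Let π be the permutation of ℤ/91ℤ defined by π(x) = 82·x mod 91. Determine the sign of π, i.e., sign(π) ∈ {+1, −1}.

Orbit of 82 under x↦82x: [82, 81, 90, 9, 10, 1]… (length divides ord_91(82)).
16 cycles of lengths [6, 6, 6, 6, 6, 6, 6, 6, 6, 6, 6, 6, 6, 6, 6, 1].
91 − 16 = 75 transpositions; sign(π) = (−1)^75 = -1.

-1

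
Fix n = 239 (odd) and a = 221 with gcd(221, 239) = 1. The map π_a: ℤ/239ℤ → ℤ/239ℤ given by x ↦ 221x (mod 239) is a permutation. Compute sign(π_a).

Trace 120: π^k(120) = [120, 230, 162, 191, 147, 222, 67] for k=0..6.
2 cycles of lengths [238, 1].
sign(π) = (−1)^{n − #cycles} = (−1)^{239−2} = (−1)^237 = -1.

-1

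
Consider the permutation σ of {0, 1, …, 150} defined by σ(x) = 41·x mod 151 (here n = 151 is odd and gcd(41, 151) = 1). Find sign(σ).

Start at x=92: 92 → 148 → 28 → 91 → 107 → 8 → 26 → … (one orbit).
Decompose π into cycles: lengths [50, 50, 50, 1] (4 cycles, including the fixed point 0).
151 − 4 = 147 transpositions; sign(π) = (−1)^147 = -1.

-1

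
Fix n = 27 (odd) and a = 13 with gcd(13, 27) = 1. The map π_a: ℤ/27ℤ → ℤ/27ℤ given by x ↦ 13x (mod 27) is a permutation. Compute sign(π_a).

+1

Start at x=25: 25 → 1 → 13 → 7 → 10 → 22 → 16 → … (one orbit).
π_13 has 7 disjoint cycles with lengths [9, 9, 3, 3, 1, 1, 1] on {0,…,26}.
27 − 7 = 20 transpositions; sign(π) = (−1)^20 = +1.
Check: (13/27) = +1 by Zolotarev.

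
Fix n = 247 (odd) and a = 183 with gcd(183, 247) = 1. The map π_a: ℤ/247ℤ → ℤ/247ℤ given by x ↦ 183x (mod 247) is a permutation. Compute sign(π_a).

Trace 27: π^k(27) = [27, 1, 183, 144, 170, 235] for k=0..5.
52 cycles of lengths [6, 6, 6, 6, 6, 6, 6, 6, 6, 6, 6, 6, 6, 6, 6, 6, 6, 6, 6, 6, 6, 6, 6, 6, 6, 6, 6, 6, 6, 6, 6, 6, 6, 6, 6, 6, 6, 6, 6, 1, 1, 1, 1, 1, 1, 1, 1, 1, 1, 1, 1, 1].
Σ(ℓ_i−1) = 247−52 = 195; sign = (−1)^195 = -1.
(183|247)_J = -1 (Zolotarev's lemma cross-check).

-1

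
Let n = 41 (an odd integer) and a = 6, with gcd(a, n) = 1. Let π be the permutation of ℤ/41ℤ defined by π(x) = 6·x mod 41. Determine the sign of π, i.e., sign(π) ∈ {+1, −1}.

Start at x=21: 21 → 3 → 18 → 26 → 33 → 34 → 40 → … (one orbit).
The orbit structure of x ↦ 6x mod 41: 2 orbits of sizes [40, 1].
41 − 2 = 39 transpositions; sign(π) = (−1)^39 = -1.
The Jacobi symbol (6|41) = -1 (Zolotarev) agrees.

-1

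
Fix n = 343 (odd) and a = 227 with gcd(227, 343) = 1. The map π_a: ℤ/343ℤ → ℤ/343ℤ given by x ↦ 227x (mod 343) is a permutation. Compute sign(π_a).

-1

Trace 67: π^k(67) = [67, 117, 148, 325, 30, 293, 312] for k=0..6.
Decompose π into cycles: lengths [42, 42, 42, 42, 42, 42, 42, 6, 6, 6, 6, 6, 6, 6, 6, 1] (16 cycles, including the fixed point 0).
16 cycles on 343: each ℓ→(−1)^(ℓ−1), product (−1)^327 = -1.
Check: (227/343) = -1 by Zolotarev.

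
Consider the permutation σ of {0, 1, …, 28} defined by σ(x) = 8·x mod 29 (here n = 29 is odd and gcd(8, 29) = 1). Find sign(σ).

-1

Orbit of 7 under x↦8x: [7, 27, 13, 17, 20, 15, 4]… (length divides ord_29(8)).
Cycle type of π: 28 + 1; total 2 cycles.
29 − 2 = 27 transpositions; sign(π) = (−1)^27 = -1.
(8|29)_J = -1 (Zolotarev's lemma cross-check).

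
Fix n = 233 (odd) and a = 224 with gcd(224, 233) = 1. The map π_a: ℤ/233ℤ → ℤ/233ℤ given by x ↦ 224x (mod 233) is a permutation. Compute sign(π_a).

+1

Start at x=215: 215 → 162 → 173 → 74 → 33 → 169 → 110 → … (one orbit).
Decompose π into cycles: lengths [116, 116, 1] (3 cycles, including the fixed point 0).
n − c = 233 − 3 = 230; sign = (−1)^230 = +1.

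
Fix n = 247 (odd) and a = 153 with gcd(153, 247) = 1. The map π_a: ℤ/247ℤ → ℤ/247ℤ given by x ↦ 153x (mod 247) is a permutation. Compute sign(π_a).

+1

Orbit of 77 under x↦153x: [77, 172, 134, 1, 153, 191]… (length divides ord_247(153)).
57 cycles of lengths [6, 6, 6, 6, 6, 6, 6, 6, 6, 6, 6, 6, 6, 6, 6, 6, 6, 6, 6, 6, 6, 6, 6, 6, 6, 6, 6, 6, 6, 6, 6, 6, 6, 6, 6, 6, 6, 6, 1, 1, 1, 1, 1, 1, 1, 1, 1, 1, 1, 1, 1, 1, 1, 1, 1, 1, 1].
With 57 cycles on 247 points, sign = (−1)^{247−57} = +1.
Via Zolotarev, sign(π_{153}) = (153|247) = +1.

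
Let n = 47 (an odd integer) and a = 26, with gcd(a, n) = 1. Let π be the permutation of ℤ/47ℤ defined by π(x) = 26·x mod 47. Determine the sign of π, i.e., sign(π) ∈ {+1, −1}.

Trace 41: π^k(41) = [41, 32, 33, 12, 30, 28, 23] for k=0..6.
The orbit structure of x ↦ 26x mod 47: 2 orbits of sizes [46, 1].
47 − 2 = 45 transpositions; sign(π) = (−1)^45 = -1.
The Jacobi symbol (26|47) = -1 (Zolotarev) agrees.

-1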